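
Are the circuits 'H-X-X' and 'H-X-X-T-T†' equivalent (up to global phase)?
Yes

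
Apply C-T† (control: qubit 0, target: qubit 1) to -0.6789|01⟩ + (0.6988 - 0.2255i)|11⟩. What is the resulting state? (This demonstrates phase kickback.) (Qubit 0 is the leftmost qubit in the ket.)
-0.6789|01⟩ + (0.3347 - 0.6536i)|11⟩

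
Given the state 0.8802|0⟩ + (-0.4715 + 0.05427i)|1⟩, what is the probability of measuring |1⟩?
0.2253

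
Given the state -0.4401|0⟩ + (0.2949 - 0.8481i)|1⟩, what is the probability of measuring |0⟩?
0.1937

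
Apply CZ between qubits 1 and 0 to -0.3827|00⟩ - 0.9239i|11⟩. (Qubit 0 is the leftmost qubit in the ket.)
-0.3827|00⟩ + 0.9239i|11⟩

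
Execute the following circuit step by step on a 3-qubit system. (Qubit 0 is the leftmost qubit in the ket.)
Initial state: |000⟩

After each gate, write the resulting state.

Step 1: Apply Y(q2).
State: i|001⟩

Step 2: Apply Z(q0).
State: i|001⟩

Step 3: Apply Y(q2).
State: |000⟩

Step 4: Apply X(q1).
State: |010⟩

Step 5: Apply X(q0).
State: |110⟩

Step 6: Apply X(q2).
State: |111⟩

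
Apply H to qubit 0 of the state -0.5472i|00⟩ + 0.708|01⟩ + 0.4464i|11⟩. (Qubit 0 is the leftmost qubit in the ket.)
-0.3869i|00⟩ + (0.5006 + 0.3157i)|01⟩ - 0.3869i|10⟩ + (0.5006 - 0.3157i)|11⟩

H on qubit 0 mixes each pair of kets that differ only in qubit 0: amplitudes (a, b) of (|…0…⟩, |…1…⟩) become ((a + b)/√2, (a − b)/√2). Kets absent from the input have amplitude 0.
(|00⟩, |10⟩): (a, b) = (-0.5472i, 0) → (-0.3869i, -0.3869i)
(|01⟩, |11⟩): (a, b) = (0.708, 0.4464i) → ((0.5006 + 0.3157i), (0.5006 - 0.3157i))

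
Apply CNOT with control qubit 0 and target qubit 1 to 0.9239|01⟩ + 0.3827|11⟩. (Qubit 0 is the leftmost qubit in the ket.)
0.9239|01⟩ + 0.3827|10⟩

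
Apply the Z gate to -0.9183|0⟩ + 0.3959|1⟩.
-0.9183|0⟩ - 0.3959|1⟩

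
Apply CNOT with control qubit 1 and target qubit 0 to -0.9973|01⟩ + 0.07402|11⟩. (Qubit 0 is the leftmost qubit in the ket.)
0.07402|01⟩ - 0.9973|11⟩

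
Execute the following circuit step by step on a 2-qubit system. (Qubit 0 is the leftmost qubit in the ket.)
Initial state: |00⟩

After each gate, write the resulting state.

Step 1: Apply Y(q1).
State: i|01⟩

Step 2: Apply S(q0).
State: i|01⟩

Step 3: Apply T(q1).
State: (-1/√2 + (1/√2)i)|01⟩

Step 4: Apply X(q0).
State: (-1/√2 + (1/√2)i)|11⟩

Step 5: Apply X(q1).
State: (-1/√2 + (1/√2)i)|10⟩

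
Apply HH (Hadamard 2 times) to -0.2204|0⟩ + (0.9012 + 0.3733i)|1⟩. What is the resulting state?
-0.2204|0⟩ + (0.9012 + 0.3733i)|1⟩

H² = I, so an even number of Hadamards cancels: H^2 = I and the state is unchanged.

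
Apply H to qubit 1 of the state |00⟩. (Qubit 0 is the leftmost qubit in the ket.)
1/√2|00⟩ + 1/√2|01⟩

H on qubit 1 mixes each pair of kets that differ only in qubit 1: amplitudes (a, b) of (|…0…⟩, |…1…⟩) become ((a + b)/√2, (a − b)/√2). Kets absent from the input have amplitude 0.
(|00⟩, |01⟩): (a, b) = (1, 0) → (1/√2, 1/√2)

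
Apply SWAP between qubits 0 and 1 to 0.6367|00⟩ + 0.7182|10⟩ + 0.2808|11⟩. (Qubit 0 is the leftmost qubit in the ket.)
0.6367|00⟩ + 0.7182|01⟩ + 0.2808|11⟩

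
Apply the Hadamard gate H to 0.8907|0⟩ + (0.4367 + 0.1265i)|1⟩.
(0.9386 + 0.08945i)|0⟩ + (0.321 - 0.08945i)|1⟩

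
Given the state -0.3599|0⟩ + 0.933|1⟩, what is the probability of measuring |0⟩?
0.1295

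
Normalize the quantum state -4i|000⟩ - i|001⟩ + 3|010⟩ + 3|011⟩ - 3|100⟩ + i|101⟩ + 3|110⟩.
-0.5443i|000⟩ - 0.1361i|001⟩ + 1/√6|010⟩ + 1/√6|011⟩ - 1/√6|100⟩ + 0.1361i|101⟩ + 1/√6|110⟩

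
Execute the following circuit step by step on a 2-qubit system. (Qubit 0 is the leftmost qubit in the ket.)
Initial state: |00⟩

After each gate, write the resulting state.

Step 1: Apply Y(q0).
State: i|10⟩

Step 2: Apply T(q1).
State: i|10⟩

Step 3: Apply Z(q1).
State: i|10⟩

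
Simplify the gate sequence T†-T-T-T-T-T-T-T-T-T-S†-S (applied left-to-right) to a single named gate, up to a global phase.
I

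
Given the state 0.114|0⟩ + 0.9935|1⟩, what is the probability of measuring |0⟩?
0.013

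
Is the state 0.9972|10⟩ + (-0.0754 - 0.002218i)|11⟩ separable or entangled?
Separable

Writing the state as a|00⟩ + b|01⟩ + c|10⟩ + d|11⟩, it is a product state iff ad − bc = 0.
Here (a, b, c, d) = (0, 0, 0.9972, (-0.0754 - 0.002218i)): ad − bc = (0)(-0.0754 - 0.002218i) − (0)(0.9972) = 0, so the state is separable.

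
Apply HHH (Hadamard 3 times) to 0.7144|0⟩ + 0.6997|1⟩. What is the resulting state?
0.9999|0⟩ + 0.01039|1⟩

H² = I, so H^3 = H: a single Hadamard. With (a, b) = (0.7144, 0.6997), H gives ((a + b)/√2, (a − b)/√2) = (0.9999, 0.01039).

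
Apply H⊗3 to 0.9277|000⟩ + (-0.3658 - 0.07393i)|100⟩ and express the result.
(0.1987 - 0.02614i)|000⟩ + (0.1987 - 0.02614i)|001⟩ + (0.1987 - 0.02614i)|010⟩ + (0.1987 - 0.02614i)|011⟩ + (0.4573 + 0.02614i)|100⟩ + (0.4573 + 0.02614i)|101⟩ + (0.4573 + 0.02614i)|110⟩ + (0.4573 + 0.02614i)|111⟩

H⊗3 gives amp(|y⟩) = (1/2√2) Σ_x (−1)^(x·y) amp(|x⟩), where x·y is the number of positions in which both x and y have a 1.
|000⟩: (0.9277 + (-0.3658 - 0.07393i))/(2√2) = (0.1987 - 0.02614i)
|001⟩: (0.9277 + (-0.3658 - 0.07393i))/(2√2) = (0.1987 - 0.02614i)
|010⟩: (0.9277 + (-0.3658 - 0.07393i))/(2√2) = (0.1987 - 0.02614i)
|011⟩: (0.9277 + (-0.3658 - 0.07393i))/(2√2) = (0.1987 - 0.02614i)
|100⟩: (0.9277 - (-0.3658 - 0.07393i))/(2√2) = (0.4573 + 0.02614i)
|101⟩: (0.9277 - (-0.3658 - 0.07393i))/(2√2) = (0.4573 + 0.02614i)
|110⟩: (0.9277 - (-0.3658 - 0.07393i))/(2√2) = (0.4573 + 0.02614i)
|111⟩: (0.9277 - (-0.3658 - 0.07393i))/(2√2) = (0.4573 + 0.02614i)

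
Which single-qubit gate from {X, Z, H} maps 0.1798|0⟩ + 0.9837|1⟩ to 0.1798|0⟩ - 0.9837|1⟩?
Z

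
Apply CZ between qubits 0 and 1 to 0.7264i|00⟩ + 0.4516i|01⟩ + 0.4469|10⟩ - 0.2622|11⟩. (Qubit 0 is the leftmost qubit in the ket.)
0.7264i|00⟩ + 0.4516i|01⟩ + 0.4469|10⟩ + 0.2622|11⟩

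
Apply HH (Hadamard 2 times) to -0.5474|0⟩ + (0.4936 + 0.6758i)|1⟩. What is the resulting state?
-0.5474|0⟩ + (0.4936 + 0.6758i)|1⟩

H² = I, so an even number of Hadamards cancels: H^2 = I and the state is unchanged.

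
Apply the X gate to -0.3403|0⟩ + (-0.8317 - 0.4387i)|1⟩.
(-0.8317 - 0.4387i)|0⟩ - 0.3403|1⟩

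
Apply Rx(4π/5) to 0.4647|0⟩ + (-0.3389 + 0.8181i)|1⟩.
(0.9217 + 0.3223i)|0⟩ + (-0.1047 - 0.1891i)|1⟩

Rx(4π/5) = [[cos(θ/2), −i·sin(θ/2)], [−i·sin(θ/2), cos(θ/2)]]; θ = 4π/5, cos(θ/2) ≈ 0.309017, sin(θ/2) ≈ 0.951057.
With a = amp(|0⟩) = 0.4647 and b = amp(|1⟩) = (-0.3389 + 0.8181i):
new amp(|0⟩) = (0.309017)·a + (-0.951057i)·b = (0.9217 + 0.3223i)
new amp(|1⟩) = (-0.951057i)·a + (0.309017)·b = (-0.1047 - 0.1891i)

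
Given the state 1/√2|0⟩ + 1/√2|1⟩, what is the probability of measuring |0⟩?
1/2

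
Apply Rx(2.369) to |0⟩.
0.3768|0⟩ - 0.9263i|1⟩

Rx(2.369) = [[cos(θ/2), −i·sin(θ/2)], [−i·sin(θ/2), cos(θ/2)]]; θ = 2.369, cos(θ/2) ≈ 0.37676, sin(θ/2) ≈ 0.926311.
With a = amp(|0⟩) = 1 and b = amp(|1⟩) = 0:
new amp(|0⟩) = (0.37676)·a + (-0.926311i)·b = 0.3768
new amp(|1⟩) = (-0.926311i)·a + (0.37676)·b = -0.9263i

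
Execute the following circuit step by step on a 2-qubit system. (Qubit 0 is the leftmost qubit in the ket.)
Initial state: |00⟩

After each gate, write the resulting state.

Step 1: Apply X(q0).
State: |10⟩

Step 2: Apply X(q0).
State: |00⟩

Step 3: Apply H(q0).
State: 1/√2|00⟩ + 1/√2|10⟩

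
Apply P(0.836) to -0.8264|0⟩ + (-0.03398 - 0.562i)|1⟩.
-0.8264|0⟩ + (0.3942 - 0.402i)|1⟩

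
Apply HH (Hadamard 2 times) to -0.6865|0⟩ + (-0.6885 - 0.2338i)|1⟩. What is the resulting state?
-0.6865|0⟩ + (-0.6885 - 0.2338i)|1⟩

H² = I, so an even number of Hadamards cancels: H^2 = I and the state is unchanged.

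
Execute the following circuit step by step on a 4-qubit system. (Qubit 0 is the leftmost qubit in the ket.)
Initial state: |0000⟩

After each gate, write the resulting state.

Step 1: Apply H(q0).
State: 1/√2|0000⟩ + 1/√2|1000⟩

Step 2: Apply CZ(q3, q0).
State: 1/√2|0000⟩ + 1/√2|1000⟩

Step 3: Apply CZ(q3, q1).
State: 1/√2|0000⟩ + 1/√2|1000⟩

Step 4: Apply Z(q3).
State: 1/√2|0000⟩ + 1/√2|1000⟩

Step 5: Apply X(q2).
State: 1/√2|0010⟩ + 1/√2|1010⟩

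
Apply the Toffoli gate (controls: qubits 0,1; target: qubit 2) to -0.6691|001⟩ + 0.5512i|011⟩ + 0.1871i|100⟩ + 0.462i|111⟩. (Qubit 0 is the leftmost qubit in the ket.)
-0.6691|001⟩ + 0.5512i|011⟩ + 0.1871i|100⟩ + 0.462i|110⟩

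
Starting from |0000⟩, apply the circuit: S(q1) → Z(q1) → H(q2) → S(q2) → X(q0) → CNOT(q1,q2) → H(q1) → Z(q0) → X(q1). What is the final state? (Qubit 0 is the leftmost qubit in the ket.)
-1/2|1000⟩ - (1/2)i|1010⟩ - 1/2|1100⟩ - (1/2)i|1110⟩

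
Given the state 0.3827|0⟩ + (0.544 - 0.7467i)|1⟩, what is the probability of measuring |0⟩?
0.1465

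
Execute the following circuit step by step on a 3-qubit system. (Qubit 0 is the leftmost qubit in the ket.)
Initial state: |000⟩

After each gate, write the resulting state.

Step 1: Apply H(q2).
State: 1/√2|000⟩ + 1/√2|001⟩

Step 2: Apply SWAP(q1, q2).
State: 1/√2|000⟩ + 1/√2|010⟩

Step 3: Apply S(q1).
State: 1/√2|000⟩ + (1/√2)i|010⟩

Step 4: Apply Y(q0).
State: (1/√2)i|100⟩ - 1/√2|110⟩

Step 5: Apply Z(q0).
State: -(1/√2)i|100⟩ + 1/√2|110⟩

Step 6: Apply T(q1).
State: -(1/√2)i|100⟩ + (1/2 + (1/2)i)|110⟩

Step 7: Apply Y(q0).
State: -1/√2|000⟩ + (1/2 - (1/2)i)|010⟩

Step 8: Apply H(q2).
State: -1/2|000⟩ - 1/2|001⟩ + (1/√8 - (1/√8)i)|010⟩ + (1/√8 - (1/√8)i)|011⟩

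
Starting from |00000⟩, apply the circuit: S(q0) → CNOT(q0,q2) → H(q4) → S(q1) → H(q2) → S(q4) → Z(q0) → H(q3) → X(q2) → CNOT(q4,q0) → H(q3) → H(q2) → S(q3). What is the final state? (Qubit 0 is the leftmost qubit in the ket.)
1/√2|00000⟩ + (1/√2)i|10001⟩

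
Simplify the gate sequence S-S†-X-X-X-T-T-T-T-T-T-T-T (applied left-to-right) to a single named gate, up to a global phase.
X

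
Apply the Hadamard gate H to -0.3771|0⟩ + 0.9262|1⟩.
0.3883|0⟩ - 0.9216|1⟩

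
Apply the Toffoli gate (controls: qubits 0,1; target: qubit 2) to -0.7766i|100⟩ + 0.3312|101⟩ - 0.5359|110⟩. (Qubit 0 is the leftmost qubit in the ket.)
-0.7766i|100⟩ + 0.3312|101⟩ - 0.5359|111⟩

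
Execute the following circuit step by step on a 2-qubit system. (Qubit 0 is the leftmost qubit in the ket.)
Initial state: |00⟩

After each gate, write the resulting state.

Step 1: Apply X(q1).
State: |01⟩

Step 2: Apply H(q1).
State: 1/√2|00⟩ - 1/√2|01⟩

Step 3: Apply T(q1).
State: 1/√2|00⟩ + (-1/2 - (1/2)i)|01⟩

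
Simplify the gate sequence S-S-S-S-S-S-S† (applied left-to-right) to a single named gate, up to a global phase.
S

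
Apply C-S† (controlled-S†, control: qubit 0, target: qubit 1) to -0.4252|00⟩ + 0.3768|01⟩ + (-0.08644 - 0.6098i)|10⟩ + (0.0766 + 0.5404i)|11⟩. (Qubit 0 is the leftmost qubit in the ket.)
-0.4252|00⟩ + 0.3768|01⟩ + (-0.08644 - 0.6098i)|10⟩ + (0.5404 - 0.0766i)|11⟩

C-S† leaves the control-|0⟩ kets |00⟩, |01⟩ unchanged and applies S† to qubit 1 on the control-|1⟩ pair (|10⟩, |11⟩).
S† = [[1, 0], [0, -i]].
With a = amp(|10⟩) = (-0.08644 - 0.6098i) and b = amp(|11⟩) = (0.0766 + 0.5404i):
new amp(|10⟩) = (1)·a = (-0.08644 - 0.6098i)
new amp(|11⟩) = (-i)·b = (0.5404 - 0.0766i)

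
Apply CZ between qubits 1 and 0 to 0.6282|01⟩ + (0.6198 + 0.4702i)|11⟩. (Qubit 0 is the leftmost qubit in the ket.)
0.6282|01⟩ + (-0.6198 - 0.4702i)|11⟩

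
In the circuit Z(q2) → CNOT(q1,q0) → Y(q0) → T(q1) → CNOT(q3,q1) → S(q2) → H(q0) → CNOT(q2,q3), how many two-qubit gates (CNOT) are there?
3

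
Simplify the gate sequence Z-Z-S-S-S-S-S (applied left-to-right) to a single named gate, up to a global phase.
S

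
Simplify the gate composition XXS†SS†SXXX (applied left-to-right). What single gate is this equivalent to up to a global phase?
X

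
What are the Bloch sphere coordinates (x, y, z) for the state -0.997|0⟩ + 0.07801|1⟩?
(-0.1556, 0, 0.9879)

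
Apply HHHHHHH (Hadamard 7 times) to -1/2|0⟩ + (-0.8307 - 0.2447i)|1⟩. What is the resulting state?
(-0.9409 - 0.173i)|0⟩ + (0.2338 + 0.173i)|1⟩

H² = I, so H^7 = H: a single Hadamard. With (a, b) = (-1/2, (-0.8307 - 0.2447i)), H gives ((a + b)/√2, (a − b)/√2) = ((-0.9409 - 0.173i), (0.2338 + 0.173i)).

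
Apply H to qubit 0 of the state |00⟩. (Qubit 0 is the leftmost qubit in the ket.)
1/√2|00⟩ + 1/√2|10⟩

H on qubit 0 mixes each pair of kets that differ only in qubit 0: amplitudes (a, b) of (|…0…⟩, |…1…⟩) become ((a + b)/√2, (a − b)/√2). Kets absent from the input have amplitude 0.
(|00⟩, |10⟩): (a, b) = (1, 0) → (1/√2, 1/√2)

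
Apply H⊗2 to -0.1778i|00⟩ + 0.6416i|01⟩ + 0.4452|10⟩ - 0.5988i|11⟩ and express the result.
(0.2226 - 0.0675i)|00⟩ + (0.2226 - 0.1103i)|01⟩ + (-0.2226 + 0.5313i)|10⟩ + (-0.2226 - 0.7091i)|11⟩

H⊗2 gives amp(|y⟩) = (1/2) Σ_x (−1)^(x·y) amp(|x⟩), where x·y is the number of positions in which both x and y have a 1.
|00⟩: (-0.1778i + 0.6416i + 0.4452 - 0.5988i)/2 = (0.2226 - 0.0675i)
|01⟩: (-0.1778i - 0.6416i + 0.4452 + 0.5988i)/2 = (0.2226 - 0.1103i)
|10⟩: (-0.1778i + 0.6416i - 0.4452 + 0.5988i)/2 = (-0.2226 + 0.5313i)
|11⟩: (-0.1778i - 0.6416i - 0.4452 - 0.5988i)/2 = (-0.2226 - 0.7091i)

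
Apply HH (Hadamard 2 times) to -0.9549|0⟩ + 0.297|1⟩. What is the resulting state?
-0.9549|0⟩ + 0.297|1⟩

H² = I, so an even number of Hadamards cancels: H^2 = I and the state is unchanged.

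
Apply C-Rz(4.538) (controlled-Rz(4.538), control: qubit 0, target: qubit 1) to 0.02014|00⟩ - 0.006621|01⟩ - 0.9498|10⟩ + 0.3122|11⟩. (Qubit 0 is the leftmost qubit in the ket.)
0.02014|00⟩ - 0.006621|01⟩ + (0.6106 + 0.7275i)|10⟩ + (-0.2007 + 0.2391i)|11⟩

C-Rz(4.538) leaves the control-|0⟩ kets |00⟩, |01⟩ unchanged and applies Rz(4.538) to qubit 1 on the control-|1⟩ pair (|10⟩, |11⟩).
Rz(4.538) = [[e^(−iθ/2), 0], [0, e^(iθ/2)]] with e^(±iθ/2) = cos(θ/2) ± i·sin(θ/2); θ = 4.538, cos(θ/2) ≈ -0.642843, sin(θ/2) ≈ 0.765998.
With a = amp(|10⟩) = -0.9498 and b = amp(|11⟩) = 0.3122:
new amp(|10⟩) = (-0.642843 - 0.765998i)·a = (0.6106 + 0.7275i)
new amp(|11⟩) = (-0.642843 + 0.765998i)·b = (-0.2007 + 0.2391i)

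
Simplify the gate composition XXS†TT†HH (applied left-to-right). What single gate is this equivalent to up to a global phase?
S†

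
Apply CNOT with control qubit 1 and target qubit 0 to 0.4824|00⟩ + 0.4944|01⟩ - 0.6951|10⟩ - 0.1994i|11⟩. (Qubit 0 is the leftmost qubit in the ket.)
0.4824|00⟩ - 0.1994i|01⟩ - 0.6951|10⟩ + 0.4944|11⟩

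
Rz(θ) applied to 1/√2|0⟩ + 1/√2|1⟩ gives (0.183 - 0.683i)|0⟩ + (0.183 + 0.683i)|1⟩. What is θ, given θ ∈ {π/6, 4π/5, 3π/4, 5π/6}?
5π/6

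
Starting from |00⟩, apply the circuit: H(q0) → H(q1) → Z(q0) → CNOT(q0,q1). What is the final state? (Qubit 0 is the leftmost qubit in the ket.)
1/2|00⟩ + 1/2|01⟩ - 1/2|10⟩ - 1/2|11⟩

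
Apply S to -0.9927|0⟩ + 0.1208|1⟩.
-0.9927|0⟩ + 0.1208i|1⟩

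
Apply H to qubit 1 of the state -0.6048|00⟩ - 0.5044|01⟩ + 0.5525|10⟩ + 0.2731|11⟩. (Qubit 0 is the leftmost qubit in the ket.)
-0.7843|00⟩ - 0.07099|01⟩ + 0.5838|10⟩ + 0.1976|11⟩

H on qubit 1 mixes each pair of kets that differ only in qubit 1: amplitudes (a, b) of (|…0…⟩, |…1…⟩) become ((a + b)/√2, (a − b)/√2). Kets absent from the input have amplitude 0.
(|00⟩, |01⟩): (a, b) = (-0.6048, -0.5044) → (-0.7843, -0.07099)
(|10⟩, |11⟩): (a, b) = (0.5525, 0.2731) → (0.5838, 0.1976)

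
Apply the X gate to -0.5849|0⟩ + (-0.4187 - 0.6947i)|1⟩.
(-0.4187 - 0.6947i)|0⟩ - 0.5849|1⟩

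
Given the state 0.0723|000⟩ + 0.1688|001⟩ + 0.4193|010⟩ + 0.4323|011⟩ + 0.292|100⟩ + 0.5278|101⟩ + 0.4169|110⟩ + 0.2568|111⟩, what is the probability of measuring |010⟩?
0.1758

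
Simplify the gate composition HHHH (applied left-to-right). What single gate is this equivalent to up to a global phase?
I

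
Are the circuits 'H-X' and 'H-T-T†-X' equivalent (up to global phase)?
Yes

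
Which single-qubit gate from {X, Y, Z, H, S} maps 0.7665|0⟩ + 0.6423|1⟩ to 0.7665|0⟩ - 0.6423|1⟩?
Z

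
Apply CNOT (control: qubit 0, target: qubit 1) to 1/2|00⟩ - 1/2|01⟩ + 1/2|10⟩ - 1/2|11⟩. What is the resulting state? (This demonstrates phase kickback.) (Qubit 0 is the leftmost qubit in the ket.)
1/2|00⟩ - 1/2|01⟩ - 1/2|10⟩ + 1/2|11⟩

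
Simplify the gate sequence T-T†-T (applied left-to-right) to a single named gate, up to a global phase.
T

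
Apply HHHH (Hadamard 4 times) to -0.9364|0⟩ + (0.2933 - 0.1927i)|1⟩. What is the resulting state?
-0.9364|0⟩ + (0.2933 - 0.1927i)|1⟩

H² = I, so an even number of Hadamards cancels: H^4 = I and the state is unchanged.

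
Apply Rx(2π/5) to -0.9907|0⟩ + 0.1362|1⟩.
(-0.8015 - 0.08006i)|0⟩ + (0.1102 + 0.5823i)|1⟩

Rx(2π/5) = [[cos(θ/2), −i·sin(θ/2)], [−i·sin(θ/2), cos(θ/2)]]; θ = 2π/5, cos(θ/2) ≈ 0.809017, sin(θ/2) ≈ 0.587785.
With a = amp(|0⟩) = -0.9907 and b = amp(|1⟩) = 0.1362:
new amp(|0⟩) = (0.809017)·a + (-0.587785i)·b = (-0.8015 - 0.08006i)
new amp(|1⟩) = (-0.587785i)·a + (0.809017)·b = (0.1102 + 0.5823i)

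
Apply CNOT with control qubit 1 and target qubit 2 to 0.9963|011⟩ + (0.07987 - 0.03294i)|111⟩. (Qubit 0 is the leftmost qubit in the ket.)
0.9963|010⟩ + (0.07987 - 0.03294i)|110⟩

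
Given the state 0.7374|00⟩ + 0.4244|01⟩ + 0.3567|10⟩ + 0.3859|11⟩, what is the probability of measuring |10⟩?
0.1272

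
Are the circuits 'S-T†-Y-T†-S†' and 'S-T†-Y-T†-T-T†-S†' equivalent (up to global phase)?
Yes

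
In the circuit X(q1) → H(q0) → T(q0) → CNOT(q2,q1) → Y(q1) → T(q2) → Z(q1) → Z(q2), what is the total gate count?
8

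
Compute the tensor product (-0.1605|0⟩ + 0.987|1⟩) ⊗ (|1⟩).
-0.1605|01⟩ + 0.987|11⟩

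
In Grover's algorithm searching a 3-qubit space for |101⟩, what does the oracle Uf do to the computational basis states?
Uf|x⟩ = -|x⟩ if x = 101, else |x⟩ (phase flip on target)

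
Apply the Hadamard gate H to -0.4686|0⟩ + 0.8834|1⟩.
0.2933|0⟩ - 0.956|1⟩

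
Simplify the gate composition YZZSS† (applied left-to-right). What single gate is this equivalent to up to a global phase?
Y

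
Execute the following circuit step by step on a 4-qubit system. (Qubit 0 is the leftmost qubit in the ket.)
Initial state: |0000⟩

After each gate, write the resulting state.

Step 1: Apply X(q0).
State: |1000⟩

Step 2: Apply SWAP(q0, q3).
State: |0001⟩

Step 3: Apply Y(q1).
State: i|0101⟩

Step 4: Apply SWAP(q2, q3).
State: i|0110⟩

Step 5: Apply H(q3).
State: (1/√2)i|0110⟩ + (1/√2)i|0111⟩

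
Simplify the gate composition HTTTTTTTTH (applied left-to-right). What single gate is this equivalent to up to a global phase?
I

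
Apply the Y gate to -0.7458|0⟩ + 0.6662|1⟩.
-0.6662i|0⟩ - 0.7458i|1⟩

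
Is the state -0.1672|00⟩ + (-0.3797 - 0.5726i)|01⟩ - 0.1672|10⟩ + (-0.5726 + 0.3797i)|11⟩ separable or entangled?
Entangled

Writing the state as a|00⟩ + b|01⟩ + c|10⟩ + d|11⟩, it is a product state iff ad − bc = 0.
Here (a, b, c, d) = (-0.1672, (-0.3797 - 0.5726i), -0.1672, (-0.5726 + 0.3797i)): ad − bc = (-0.1672)(-0.5726 + 0.3797i) − (-0.3797 - 0.5726i)(-0.1672) = (0.03225 - 0.1592i) ≠ 0, so the state is entangled.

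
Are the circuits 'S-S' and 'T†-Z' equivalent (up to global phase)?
No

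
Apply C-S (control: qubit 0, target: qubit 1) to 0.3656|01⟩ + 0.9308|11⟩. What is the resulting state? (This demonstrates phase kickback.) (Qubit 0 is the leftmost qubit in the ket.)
0.3656|01⟩ + 0.9308i|11⟩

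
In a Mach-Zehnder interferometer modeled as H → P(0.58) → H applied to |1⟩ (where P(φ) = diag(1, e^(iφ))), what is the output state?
(0.08177 - 0.274i)|0⟩ + (0.9182 + 0.274i)|1⟩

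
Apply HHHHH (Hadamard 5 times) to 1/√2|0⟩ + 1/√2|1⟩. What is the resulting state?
|0⟩

H² = I, so H^5 = H: a single Hadamard. With (a, b) = (1/√2, 1/√2), H gives ((a + b)/√2, (a − b)/√2) = (1, 0).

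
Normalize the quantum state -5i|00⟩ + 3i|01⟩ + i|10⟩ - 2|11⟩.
-0.8006i|00⟩ + 0.4804i|01⟩ + 0.1601i|10⟩ - 0.3203|11⟩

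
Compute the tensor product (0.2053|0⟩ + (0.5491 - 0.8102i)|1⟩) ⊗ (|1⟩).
0.2053|01⟩ + (0.5491 - 0.8102i)|11⟩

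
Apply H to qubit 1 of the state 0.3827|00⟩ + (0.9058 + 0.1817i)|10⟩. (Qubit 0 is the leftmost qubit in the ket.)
0.2706|00⟩ + 0.2706|01⟩ + (0.6405 + 0.1285i)|10⟩ + (0.6405 + 0.1285i)|11⟩

H on qubit 1 mixes each pair of kets that differ only in qubit 1: amplitudes (a, b) of (|…0…⟩, |…1…⟩) become ((a + b)/√2, (a − b)/√2). Kets absent from the input have amplitude 0.
(|00⟩, |01⟩): (a, b) = (0.3827, 0) → (0.2706, 0.2706)
(|10⟩, |11⟩): (a, b) = ((0.9058 + 0.1817i), 0) → ((0.6405 + 0.1285i), (0.6405 + 0.1285i))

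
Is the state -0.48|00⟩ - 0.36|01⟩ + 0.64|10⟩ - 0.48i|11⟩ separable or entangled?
Entangled

Writing the state as a|00⟩ + b|01⟩ + c|10⟩ + d|11⟩, it is a product state iff ad − bc = 0.
Here (a, b, c, d) = (-0.48, -0.36, 0.64, -0.48i): ad − bc = (-0.48)(-0.48i) − (-0.36)(0.64) = (0.2304 + 0.2304i) ≠ 0, so the state is entangled.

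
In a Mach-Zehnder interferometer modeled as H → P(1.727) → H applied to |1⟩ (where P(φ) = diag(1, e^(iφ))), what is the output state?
(0.5778 - 0.4939i)|0⟩ + (0.4222 + 0.4939i)|1⟩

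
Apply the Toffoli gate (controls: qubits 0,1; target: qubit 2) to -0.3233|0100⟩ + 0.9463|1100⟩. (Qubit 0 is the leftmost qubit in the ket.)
-0.3233|0100⟩ + 0.9463|1110⟩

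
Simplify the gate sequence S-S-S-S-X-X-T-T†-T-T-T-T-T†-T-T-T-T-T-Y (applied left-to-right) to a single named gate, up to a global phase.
Y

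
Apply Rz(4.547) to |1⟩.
(-0.6463 + 0.7631i)|1⟩

Rz(4.547) = [[e^(−iθ/2), 0], [0, e^(iθ/2)]] with e^(±iθ/2) = cos(θ/2) ± i·sin(θ/2); θ = 4.547, cos(θ/2) ≈ -0.646283, sin(θ/2) ≈ 0.763098.
With a = amp(|0⟩) = 0 and b = amp(|1⟩) = 1:
new amp(|0⟩) = (-0.646283 - 0.763098i)·a = 0
new amp(|1⟩) = (-0.646283 + 0.763098i)·b = (-0.6463 + 0.7631i)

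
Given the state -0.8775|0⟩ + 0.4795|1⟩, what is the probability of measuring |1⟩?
0.2299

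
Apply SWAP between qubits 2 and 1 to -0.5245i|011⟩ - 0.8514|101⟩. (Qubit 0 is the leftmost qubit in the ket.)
-0.5245i|011⟩ - 0.8514|110⟩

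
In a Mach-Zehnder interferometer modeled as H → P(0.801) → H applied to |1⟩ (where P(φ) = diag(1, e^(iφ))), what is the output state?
(0.152 - 0.359i)|0⟩ + (0.848 + 0.359i)|1⟩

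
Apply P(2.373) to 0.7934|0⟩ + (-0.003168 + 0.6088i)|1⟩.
0.7934|0⟩ + (-0.4209 - 0.4399i)|1⟩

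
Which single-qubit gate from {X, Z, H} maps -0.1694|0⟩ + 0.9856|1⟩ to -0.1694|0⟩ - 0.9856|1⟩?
Z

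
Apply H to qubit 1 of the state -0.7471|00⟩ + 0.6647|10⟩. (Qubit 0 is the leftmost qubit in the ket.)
-0.5283|00⟩ - 0.5283|01⟩ + 0.47|10⟩ + 0.47|11⟩

H on qubit 1 mixes each pair of kets that differ only in qubit 1: amplitudes (a, b) of (|…0…⟩, |…1…⟩) become ((a + b)/√2, (a − b)/√2). Kets absent from the input have amplitude 0.
(|00⟩, |01⟩): (a, b) = (-0.7471, 0) → (-0.5283, -0.5283)
(|10⟩, |11⟩): (a, b) = (0.6647, 0) → (0.47, 0.47)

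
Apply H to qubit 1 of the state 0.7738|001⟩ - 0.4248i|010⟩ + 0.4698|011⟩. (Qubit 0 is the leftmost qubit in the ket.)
-0.3004i|000⟩ + 0.8794|001⟩ + 0.3004i|010⟩ + 0.215|011⟩

H on qubit 1 mixes each pair of kets that differ only in qubit 1: amplitudes (a, b) of (|…0…⟩, |…1…⟩) become ((a + b)/√2, (a − b)/√2). Kets absent from the input have amplitude 0.
(|000⟩, |010⟩): (a, b) = (0, -0.4248i) → (-0.3004i, 0.3004i)
(|001⟩, |011⟩): (a, b) = (0.7738, 0.4698) → (0.8794, 0.215)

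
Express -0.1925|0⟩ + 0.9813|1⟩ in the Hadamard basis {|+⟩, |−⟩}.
0.5578|+⟩ - 0.83|−⟩

With |ψ⟩ = α|0⟩ + β|1⟩, the Hadamard-basis coefficients are ⟨+|ψ⟩ = (α + β)/√2 and ⟨−|ψ⟩ = (α − β)/√2.
Here α = -0.1925, β = 0.9813: (α + β)/√2 = 0.5578, (α − β)/√2 = -0.83.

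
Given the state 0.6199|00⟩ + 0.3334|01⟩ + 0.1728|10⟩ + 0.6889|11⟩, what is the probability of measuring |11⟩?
0.4746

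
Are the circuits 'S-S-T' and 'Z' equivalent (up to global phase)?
No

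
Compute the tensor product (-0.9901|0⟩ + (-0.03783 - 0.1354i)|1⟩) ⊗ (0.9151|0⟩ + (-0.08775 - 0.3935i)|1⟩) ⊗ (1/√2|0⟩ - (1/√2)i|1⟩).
-0.6407|000⟩ + 0.6407i|001⟩ + (0.06143 + 0.2755i)|010⟩ + (0.2755 - 0.06143i)|011⟩ + (-0.02448 - 0.08761i)|100⟩ + (-0.08761 + 0.02448i)|101⟩ + (-0.03533 + 0.01893i)|110⟩ + (0.01893 + 0.03533i)|111⟩

amp(|b₁b₂…⟩) = product of the factor amplitudes for bits b₁, b₂, …; only kets whose every factor amplitude is nonzero survive.
|000⟩: (-0.9901)(0.9151)(1/√2) = -0.6407
|001⟩: (-0.9901)(0.9151)(-(1/√2)i) = 0.6407i
|010⟩: (-0.9901)(-0.08775 - 0.3935i)(1/√2) = (0.06143 + 0.2755i)
|011⟩: (-0.9901)(-0.08775 - 0.3935i)(-(1/√2)i) = (0.2755 - 0.06143i)
|100⟩: (-0.03783 - 0.1354i)(0.9151)(1/√2) = (-0.02448 - 0.08761i)
|101⟩: (-0.03783 - 0.1354i)(0.9151)(-(1/√2)i) = (-0.08761 + 0.02448i)
|110⟩: (-0.03783 - 0.1354i)(-0.08775 - 0.3935i)(1/√2) = (-0.03533 + 0.01893i)
|111⟩: (-0.03783 - 0.1354i)(-0.08775 - 0.3935i)(-(1/√2)i) = (0.01893 + 0.03533i)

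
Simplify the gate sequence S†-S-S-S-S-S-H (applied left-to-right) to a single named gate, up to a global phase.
H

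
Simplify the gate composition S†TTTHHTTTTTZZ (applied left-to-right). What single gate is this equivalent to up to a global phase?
S†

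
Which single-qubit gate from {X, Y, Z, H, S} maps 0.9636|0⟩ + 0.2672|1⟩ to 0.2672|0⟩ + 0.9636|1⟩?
X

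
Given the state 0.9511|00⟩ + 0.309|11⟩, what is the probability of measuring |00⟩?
0.9046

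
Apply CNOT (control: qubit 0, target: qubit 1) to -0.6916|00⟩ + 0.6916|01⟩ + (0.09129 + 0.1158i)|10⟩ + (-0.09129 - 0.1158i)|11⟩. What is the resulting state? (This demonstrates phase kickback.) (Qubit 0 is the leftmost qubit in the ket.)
-0.6916|00⟩ + 0.6916|01⟩ + (-0.09129 - 0.1158i)|10⟩ + (0.09129 + 0.1158i)|11⟩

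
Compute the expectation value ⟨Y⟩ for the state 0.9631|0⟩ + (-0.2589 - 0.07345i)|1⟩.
-0.1415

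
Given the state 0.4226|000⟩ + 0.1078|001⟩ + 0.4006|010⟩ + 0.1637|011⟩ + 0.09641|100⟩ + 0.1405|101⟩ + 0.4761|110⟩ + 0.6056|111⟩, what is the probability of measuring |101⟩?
0.01974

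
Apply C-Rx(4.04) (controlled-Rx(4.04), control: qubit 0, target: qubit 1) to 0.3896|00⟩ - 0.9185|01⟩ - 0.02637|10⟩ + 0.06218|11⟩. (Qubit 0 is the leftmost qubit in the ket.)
0.3896|00⟩ - 0.9185|01⟩ + (0.01145 - 0.05601i)|10⟩ + (-0.027 + 0.02375i)|11⟩

C-Rx(4.04) leaves the control-|0⟩ kets |00⟩, |01⟩ unchanged and applies Rx(4.04) to qubit 1 on the control-|1⟩ pair (|10⟩, |11⟩).
Rx(4.04) = [[cos(θ/2), −i·sin(θ/2)], [−i·sin(θ/2), cos(θ/2)]]; θ = 4.04, cos(θ/2) ≈ -0.434248, sin(θ/2) ≈ 0.900793.
With a = amp(|10⟩) = -0.02637 and b = amp(|11⟩) = 0.06218:
new amp(|10⟩) = (-0.434248)·a + (-0.900793i)·b = (0.01145 - 0.05601i)
new amp(|11⟩) = (-0.900793i)·a + (-0.434248)·b = (-0.027 + 0.02375i)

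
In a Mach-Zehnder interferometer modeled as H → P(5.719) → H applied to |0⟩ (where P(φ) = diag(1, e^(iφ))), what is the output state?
(0.9225 - 0.2674i)|0⟩ + (0.07749 + 0.2674i)|1⟩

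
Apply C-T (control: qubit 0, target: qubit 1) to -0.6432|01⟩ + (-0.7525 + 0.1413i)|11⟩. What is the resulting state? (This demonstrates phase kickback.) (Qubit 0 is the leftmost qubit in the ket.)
-0.6432|01⟩ + (-0.632 - 0.4322i)|11⟩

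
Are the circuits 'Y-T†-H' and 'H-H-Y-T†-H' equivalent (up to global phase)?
Yes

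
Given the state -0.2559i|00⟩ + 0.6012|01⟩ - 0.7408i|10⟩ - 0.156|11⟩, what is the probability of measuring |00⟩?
0.06548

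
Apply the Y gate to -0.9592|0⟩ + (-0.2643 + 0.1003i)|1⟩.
(0.1003 + 0.2643i)|0⟩ - 0.9592i|1⟩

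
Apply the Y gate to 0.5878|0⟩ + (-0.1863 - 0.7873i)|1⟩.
(-0.7873 + 0.1863i)|0⟩ + 0.5878i|1⟩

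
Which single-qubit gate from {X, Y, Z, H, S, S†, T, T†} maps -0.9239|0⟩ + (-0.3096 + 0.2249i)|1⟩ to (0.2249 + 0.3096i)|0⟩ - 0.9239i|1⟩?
Y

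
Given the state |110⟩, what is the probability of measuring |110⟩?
1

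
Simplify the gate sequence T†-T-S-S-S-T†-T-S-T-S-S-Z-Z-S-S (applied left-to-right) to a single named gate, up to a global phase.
T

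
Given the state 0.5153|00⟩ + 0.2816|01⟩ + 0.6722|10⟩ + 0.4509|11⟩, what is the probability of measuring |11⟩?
0.2033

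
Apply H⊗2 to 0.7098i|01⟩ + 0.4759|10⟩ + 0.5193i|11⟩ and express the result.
(0.238 + 0.6146i)|00⟩ + (0.238 - 0.6146i)|01⟩ + (-0.238 + 0.09525i)|10⟩ + (-0.238 - 0.09525i)|11⟩

H⊗2 gives amp(|y⟩) = (1/2) Σ_x (−1)^(x·y) amp(|x⟩), where x·y is the number of positions in which both x and y have a 1.
|00⟩: (0.7098i + 0.4759 + 0.5193i)/2 = (0.238 + 0.6146i)
|01⟩: (-0.7098i + 0.4759 - 0.5193i)/2 = (0.238 - 0.6146i)
|10⟩: (0.7098i - 0.4759 - 0.5193i)/2 = (-0.238 + 0.09525i)
|11⟩: (-0.7098i - 0.4759 + 0.5193i)/2 = (-0.238 - 0.09525i)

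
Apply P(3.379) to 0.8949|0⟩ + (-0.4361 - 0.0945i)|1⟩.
0.8949|0⟩ + (0.4016 + 0.1944i)|1⟩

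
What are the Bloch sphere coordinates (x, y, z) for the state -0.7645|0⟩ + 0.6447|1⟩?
(-0.9857, 0, 0.1688)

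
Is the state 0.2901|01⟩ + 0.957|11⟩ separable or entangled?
Separable

Writing the state as a|00⟩ + b|01⟩ + c|10⟩ + d|11⟩, it is a product state iff ad − bc = 0.
Here (a, b, c, d) = (0, 0.2901, 0, 0.957): ad − bc = (0)(0.957) − (0.2901)(0) = 0, so the state is separable.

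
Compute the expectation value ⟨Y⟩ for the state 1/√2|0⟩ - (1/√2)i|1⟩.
-1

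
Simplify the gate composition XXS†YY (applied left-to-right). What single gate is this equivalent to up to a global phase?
S†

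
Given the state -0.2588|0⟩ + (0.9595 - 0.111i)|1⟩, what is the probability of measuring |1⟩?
0.933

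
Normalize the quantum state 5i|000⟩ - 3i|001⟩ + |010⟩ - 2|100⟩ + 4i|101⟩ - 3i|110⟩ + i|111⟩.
0.6202i|000⟩ - 0.3721i|001⟩ + 0.124|010⟩ - 0.2481|100⟩ + 0.4961i|101⟩ - 0.3721i|110⟩ + 0.124i|111⟩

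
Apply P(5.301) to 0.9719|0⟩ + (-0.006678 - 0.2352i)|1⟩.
0.9719|0⟩ + (-0.1993 - 0.125i)|1⟩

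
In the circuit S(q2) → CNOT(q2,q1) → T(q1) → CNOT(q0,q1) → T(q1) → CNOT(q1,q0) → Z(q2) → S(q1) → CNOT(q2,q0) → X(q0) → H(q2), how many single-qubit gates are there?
7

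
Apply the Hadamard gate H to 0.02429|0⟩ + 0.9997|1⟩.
0.7241|0⟩ - 0.6897|1⟩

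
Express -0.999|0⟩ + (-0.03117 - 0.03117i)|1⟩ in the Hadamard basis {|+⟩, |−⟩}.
(-0.7284 - 0.02204i)|+⟩ + (-0.6844 + 0.02204i)|−⟩

With |ψ⟩ = α|0⟩ + β|1⟩, the Hadamard-basis coefficients are ⟨+|ψ⟩ = (α + β)/√2 and ⟨−|ψ⟩ = (α − β)/√2.
Here α = -0.999, β = (-0.03117 - 0.03117i): (α + β)/√2 = (-0.7284 - 0.02204i), (α − β)/√2 = (-0.6844 + 0.02204i).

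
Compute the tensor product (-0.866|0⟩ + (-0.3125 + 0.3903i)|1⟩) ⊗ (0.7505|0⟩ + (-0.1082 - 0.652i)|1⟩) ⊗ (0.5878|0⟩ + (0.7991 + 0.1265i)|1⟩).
-0.382|000⟩ + (-0.5194 - 0.08222i)|001⟩ + (0.05508 + 0.3319i)|010⟩ + (0.003451 + 0.4631i)|011⟩ + (-0.1379 + 0.1722i)|100⟩ + (-0.2245 + 0.2044i)|101⟩ + (0.1695 + 0.09494i)|110⟩ + (0.2099 + 0.1655i)|111⟩

amp(|b₁b₂…⟩) = product of the factor amplitudes for bits b₁, b₂, …; only kets whose every factor amplitude is nonzero survive.
|000⟩: (-0.866)(0.7505)(0.5878) = -0.382
|001⟩: (-0.866)(0.7505)(0.7991 + 0.1265i) = (-0.5194 - 0.08222i)
|010⟩: (-0.866)(-0.1082 - 0.652i)(0.5878) = (0.05508 + 0.3319i)
|011⟩: (-0.866)(-0.1082 - 0.652i)(0.7991 + 0.1265i) = (0.003451 + 0.4631i)
|100⟩: (-0.3125 + 0.3903i)(0.7505)(0.5878) = (-0.1379 + 0.1722i)
|101⟩: (-0.3125 + 0.3903i)(0.7505)(0.7991 + 0.1265i) = (-0.2245 + 0.2044i)
|110⟩: (-0.3125 + 0.3903i)(-0.1082 - 0.652i)(0.5878) = (0.1695 + 0.09494i)
|111⟩: (-0.3125 + 0.3903i)(-0.1082 - 0.652i)(0.7991 + 0.1265i) = (0.2099 + 0.1655i)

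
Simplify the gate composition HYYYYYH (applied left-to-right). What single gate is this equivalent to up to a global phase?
Y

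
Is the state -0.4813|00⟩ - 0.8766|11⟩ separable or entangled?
Entangled

Writing the state as a|00⟩ + b|01⟩ + c|10⟩ + d|11⟩, it is a product state iff ad − bc = 0.
Here (a, b, c, d) = (-0.4813, 0, 0, -0.8766): ad − bc = (-0.4813)(-0.8766) − (0)(0) = 0.4219 ≠ 0, so the state is entangled.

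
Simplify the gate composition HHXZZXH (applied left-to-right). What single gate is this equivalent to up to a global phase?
H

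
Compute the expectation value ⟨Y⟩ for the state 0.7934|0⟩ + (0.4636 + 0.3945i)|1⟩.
0.626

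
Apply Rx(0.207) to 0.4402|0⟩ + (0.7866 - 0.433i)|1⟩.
(0.3931 - 0.08127i)|0⟩ + (0.7824 - 0.4762i)|1⟩

Rx(0.207) = [[cos(θ/2), −i·sin(θ/2)], [−i·sin(θ/2), cos(θ/2)]]; θ = 0.207, cos(θ/2) ≈ 0.994649, sin(θ/2) ≈ 0.103315.
With a = amp(|0⟩) = 0.4402 and b = amp(|1⟩) = (0.7866 - 0.433i):
new amp(|0⟩) = (0.994649)·a + (-0.103315i)·b = (0.3931 - 0.08127i)
new amp(|1⟩) = (-0.103315i)·a + (0.994649)·b = (0.7824 - 0.4762i)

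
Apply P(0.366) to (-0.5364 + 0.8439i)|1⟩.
(-0.8029 + 0.596i)|1⟩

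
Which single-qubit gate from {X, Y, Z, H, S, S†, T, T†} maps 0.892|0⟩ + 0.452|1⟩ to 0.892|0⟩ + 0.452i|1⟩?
S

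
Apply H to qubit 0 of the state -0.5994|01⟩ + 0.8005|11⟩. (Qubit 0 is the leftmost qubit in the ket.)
0.1422|01⟩ - 0.9899|11⟩

H on qubit 0 mixes each pair of kets that differ only in qubit 0: amplitudes (a, b) of (|…0…⟩, |…1…⟩) become ((a + b)/√2, (a − b)/√2). Kets absent from the input have amplitude 0.
(|01⟩, |11⟩): (a, b) = (-0.5994, 0.8005) → (0.1422, -0.9899)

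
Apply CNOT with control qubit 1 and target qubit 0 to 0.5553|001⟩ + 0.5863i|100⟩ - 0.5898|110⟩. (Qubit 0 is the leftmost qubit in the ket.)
0.5553|001⟩ - 0.5898|010⟩ + 0.5863i|100⟩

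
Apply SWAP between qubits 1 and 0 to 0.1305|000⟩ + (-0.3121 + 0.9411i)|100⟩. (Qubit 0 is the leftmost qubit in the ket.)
0.1305|000⟩ + (-0.3121 + 0.9411i)|010⟩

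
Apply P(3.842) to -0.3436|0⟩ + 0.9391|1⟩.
-0.3436|0⟩ + (-0.718 - 0.6053i)|1⟩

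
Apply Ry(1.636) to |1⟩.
-0.7298|0⟩ + 0.6837|1⟩

Ry(1.636) = [[cos(θ/2), −sin(θ/2)], [sin(θ/2), cos(θ/2)]]; θ = 1.636, cos(θ/2) ≈ 0.683682, sin(θ/2) ≈ 0.72978.
With a = amp(|0⟩) = 0 and b = amp(|1⟩) = 1:
new amp(|0⟩) = (0.683682)·a + (-0.72978)·b = -0.7298
new amp(|1⟩) = (0.72978)·a + (0.683682)·b = 0.6837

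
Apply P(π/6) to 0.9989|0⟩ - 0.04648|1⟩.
0.9989|0⟩ + (-0.04025 - 0.02324i)|1⟩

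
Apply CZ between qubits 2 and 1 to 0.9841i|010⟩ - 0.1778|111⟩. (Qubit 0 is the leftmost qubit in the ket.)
0.9841i|010⟩ + 0.1778|111⟩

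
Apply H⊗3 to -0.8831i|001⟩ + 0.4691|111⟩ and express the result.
(0.1659 - 0.3122i)|000⟩ + (-0.1659 + 0.3122i)|001⟩ + (-0.1659 - 0.3122i)|010⟩ + (0.1659 + 0.3122i)|011⟩ + (-0.1659 - 0.3122i)|100⟩ + (0.1659 + 0.3122i)|101⟩ + (0.1659 - 0.3122i)|110⟩ + (-0.1659 + 0.3122i)|111⟩

H⊗3 gives amp(|y⟩) = (1/2√2) Σ_x (−1)^(x·y) amp(|x⟩), where x·y is the number of positions in which both x and y have a 1.
|000⟩: (-0.8831i + 0.4691)/(2√2) = (0.1659 - 0.3122i)
|001⟩: (0.8831i - 0.4691)/(2√2) = (-0.1659 + 0.3122i)
|010⟩: (-0.8831i - 0.4691)/(2√2) = (-0.1659 - 0.3122i)
|011⟩: (0.8831i + 0.4691)/(2√2) = (0.1659 + 0.3122i)
|100⟩: (-0.8831i - 0.4691)/(2√2) = (-0.1659 - 0.3122i)
|101⟩: (0.8831i + 0.4691)/(2√2) = (0.1659 + 0.3122i)
|110⟩: (-0.8831i + 0.4691)/(2√2) = (0.1659 - 0.3122i)
|111⟩: (0.8831i - 0.4691)/(2√2) = (-0.1659 + 0.3122i)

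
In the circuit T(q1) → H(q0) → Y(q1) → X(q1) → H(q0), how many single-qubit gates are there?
5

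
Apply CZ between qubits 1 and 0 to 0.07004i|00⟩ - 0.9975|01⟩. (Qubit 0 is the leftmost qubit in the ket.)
0.07004i|00⟩ - 0.9975|01⟩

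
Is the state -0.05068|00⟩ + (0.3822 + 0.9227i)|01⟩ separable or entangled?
Separable

Writing the state as a|00⟩ + b|01⟩ + c|10⟩ + d|11⟩, it is a product state iff ad − bc = 0.
Here (a, b, c, d) = (-0.05068, (0.3822 + 0.9227i), 0, 0): ad − bc = (-0.05068)(0) − (0.3822 + 0.9227i)(0) = 0, so the state is separable.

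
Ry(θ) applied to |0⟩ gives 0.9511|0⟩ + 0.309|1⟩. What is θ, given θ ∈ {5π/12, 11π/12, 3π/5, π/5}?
π/5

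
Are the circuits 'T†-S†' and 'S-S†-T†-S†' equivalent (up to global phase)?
Yes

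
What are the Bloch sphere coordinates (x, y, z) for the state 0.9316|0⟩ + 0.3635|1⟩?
(0.6773, 0, 0.7357)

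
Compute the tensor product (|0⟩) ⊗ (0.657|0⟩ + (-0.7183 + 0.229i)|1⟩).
0.657|00⟩ + (-0.7183 + 0.229i)|01⟩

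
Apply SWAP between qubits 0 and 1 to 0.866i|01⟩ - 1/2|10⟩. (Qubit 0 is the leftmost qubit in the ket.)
-1/2|01⟩ + 0.866i|10⟩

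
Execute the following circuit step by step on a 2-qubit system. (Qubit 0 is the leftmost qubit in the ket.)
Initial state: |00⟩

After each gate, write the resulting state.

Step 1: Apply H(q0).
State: 1/√2|00⟩ + 1/√2|10⟩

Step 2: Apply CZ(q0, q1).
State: 1/√2|00⟩ + 1/√2|10⟩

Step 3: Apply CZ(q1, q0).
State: 1/√2|00⟩ + 1/√2|10⟩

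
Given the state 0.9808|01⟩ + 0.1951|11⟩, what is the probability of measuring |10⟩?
0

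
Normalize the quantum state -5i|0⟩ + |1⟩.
-0.9806i|0⟩ + 0.1961|1⟩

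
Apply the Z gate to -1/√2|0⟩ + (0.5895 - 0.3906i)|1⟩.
-1/√2|0⟩ + (-0.5895 + 0.3906i)|1⟩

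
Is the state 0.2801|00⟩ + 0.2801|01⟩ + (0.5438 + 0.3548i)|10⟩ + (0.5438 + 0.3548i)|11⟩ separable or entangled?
Separable

Writing the state as a|00⟩ + b|01⟩ + c|10⟩ + d|11⟩, it is a product state iff ad − bc = 0.
Here (a, b, c, d) = (0.2801, 0.2801, (0.5438 + 0.3548i), (0.5438 + 0.3548i)): ad − bc = (0.2801)(0.5438 + 0.3548i) − (0.2801)(0.5438 + 0.3548i) = 0, so the state is separable.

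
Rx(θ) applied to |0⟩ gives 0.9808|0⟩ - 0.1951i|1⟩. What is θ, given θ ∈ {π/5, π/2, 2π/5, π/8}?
π/8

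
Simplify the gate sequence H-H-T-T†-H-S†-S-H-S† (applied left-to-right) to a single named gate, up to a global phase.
S†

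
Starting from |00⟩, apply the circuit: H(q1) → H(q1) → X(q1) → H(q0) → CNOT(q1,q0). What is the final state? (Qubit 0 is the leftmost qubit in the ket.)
1/√2|01⟩ + 1/√2|11⟩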